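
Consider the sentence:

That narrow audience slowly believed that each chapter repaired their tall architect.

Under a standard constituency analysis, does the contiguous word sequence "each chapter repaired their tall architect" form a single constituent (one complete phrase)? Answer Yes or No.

Yes

The sequence corresponds to a single S node — the clause "each chapter repaired their tall architect".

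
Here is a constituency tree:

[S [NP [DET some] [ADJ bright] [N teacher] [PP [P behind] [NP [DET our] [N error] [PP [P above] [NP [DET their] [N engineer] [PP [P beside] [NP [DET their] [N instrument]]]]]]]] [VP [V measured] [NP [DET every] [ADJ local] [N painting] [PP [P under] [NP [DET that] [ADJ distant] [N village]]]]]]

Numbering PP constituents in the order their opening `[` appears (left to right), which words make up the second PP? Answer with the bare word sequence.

above their engineer beside their instrument

The PP opening brackets appear, in order, over: "behind our error above their engineer beside their instrument"; "above their engineer beside their instrument"; "beside their instrument"; "under that distant village". The second one spans "above their engineer beside their instrument".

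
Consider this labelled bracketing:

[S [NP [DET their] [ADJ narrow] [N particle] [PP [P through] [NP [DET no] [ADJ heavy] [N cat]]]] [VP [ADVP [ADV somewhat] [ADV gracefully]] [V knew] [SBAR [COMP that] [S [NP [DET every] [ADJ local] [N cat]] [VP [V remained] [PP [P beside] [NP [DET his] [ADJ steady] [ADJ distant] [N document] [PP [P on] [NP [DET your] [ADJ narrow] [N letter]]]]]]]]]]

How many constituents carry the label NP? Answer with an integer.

5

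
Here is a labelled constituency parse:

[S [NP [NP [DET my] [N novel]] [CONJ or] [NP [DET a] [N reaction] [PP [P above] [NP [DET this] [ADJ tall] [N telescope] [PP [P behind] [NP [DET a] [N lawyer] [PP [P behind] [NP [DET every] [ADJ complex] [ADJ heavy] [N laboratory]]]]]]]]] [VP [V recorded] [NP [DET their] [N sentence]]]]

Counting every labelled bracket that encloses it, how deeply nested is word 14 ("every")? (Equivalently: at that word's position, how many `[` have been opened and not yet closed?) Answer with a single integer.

10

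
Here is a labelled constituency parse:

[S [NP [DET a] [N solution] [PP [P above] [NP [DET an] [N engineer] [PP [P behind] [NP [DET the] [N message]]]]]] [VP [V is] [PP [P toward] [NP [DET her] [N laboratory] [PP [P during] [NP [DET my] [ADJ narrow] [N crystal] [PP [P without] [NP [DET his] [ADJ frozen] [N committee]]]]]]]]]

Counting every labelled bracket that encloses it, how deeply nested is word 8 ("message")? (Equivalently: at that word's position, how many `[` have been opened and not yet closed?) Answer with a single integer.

Path from the root down to the word: S → NP → PP → NP → PP → NP → N. That is 7 enclosing brackets.

7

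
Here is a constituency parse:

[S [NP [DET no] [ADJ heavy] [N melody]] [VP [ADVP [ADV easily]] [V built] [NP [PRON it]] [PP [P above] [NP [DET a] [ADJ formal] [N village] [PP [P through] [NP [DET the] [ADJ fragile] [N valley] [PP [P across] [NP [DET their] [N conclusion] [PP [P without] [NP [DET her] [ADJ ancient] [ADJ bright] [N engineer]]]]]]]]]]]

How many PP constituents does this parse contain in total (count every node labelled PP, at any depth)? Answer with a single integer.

Scanning left to right, an opening `[PP` appears at word positions 7, 11, 15, 18 — 4 in total.

4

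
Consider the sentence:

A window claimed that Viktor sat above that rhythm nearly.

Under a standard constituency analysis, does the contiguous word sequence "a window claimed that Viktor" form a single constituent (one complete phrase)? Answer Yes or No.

No

The smallest constituent containing the whole sequence is the clause [S a window claimed that Viktor sat above that rhythm nearly], but the sequence is only part of it — it straddles the boundary between noun phrase "a window" and verb phrase "claimed that Viktor sat above that rhythm nearly".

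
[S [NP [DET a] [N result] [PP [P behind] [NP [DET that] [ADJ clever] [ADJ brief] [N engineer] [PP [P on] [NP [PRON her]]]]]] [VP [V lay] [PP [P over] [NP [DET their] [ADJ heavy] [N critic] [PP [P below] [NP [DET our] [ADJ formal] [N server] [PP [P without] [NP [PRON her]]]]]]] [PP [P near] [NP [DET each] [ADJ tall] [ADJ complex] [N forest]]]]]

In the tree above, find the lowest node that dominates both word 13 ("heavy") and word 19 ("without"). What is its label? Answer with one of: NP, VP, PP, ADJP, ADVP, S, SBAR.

NP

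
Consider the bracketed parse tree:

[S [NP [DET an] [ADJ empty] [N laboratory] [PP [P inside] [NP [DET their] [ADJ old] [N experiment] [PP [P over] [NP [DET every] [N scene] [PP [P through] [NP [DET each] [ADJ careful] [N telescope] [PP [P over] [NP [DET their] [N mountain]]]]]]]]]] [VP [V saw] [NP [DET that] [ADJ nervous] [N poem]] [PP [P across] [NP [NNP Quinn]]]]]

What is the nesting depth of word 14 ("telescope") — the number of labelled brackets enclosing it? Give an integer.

The word sits inside N, which is inside NP, inside PP, inside NP, inside PP, inside NP, inside PP, inside NP, inside S — 9 brackets in all.

9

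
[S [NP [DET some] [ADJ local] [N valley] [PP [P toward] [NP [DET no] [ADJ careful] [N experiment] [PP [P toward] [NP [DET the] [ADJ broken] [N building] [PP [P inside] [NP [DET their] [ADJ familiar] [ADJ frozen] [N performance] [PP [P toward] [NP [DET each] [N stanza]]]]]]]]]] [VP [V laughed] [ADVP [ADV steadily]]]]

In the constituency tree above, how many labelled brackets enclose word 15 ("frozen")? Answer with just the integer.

9

Counting open brackets not yet closed at "frozen": [S [NP [PP [NP [PP [NP [PP [NP [ADJ = 9.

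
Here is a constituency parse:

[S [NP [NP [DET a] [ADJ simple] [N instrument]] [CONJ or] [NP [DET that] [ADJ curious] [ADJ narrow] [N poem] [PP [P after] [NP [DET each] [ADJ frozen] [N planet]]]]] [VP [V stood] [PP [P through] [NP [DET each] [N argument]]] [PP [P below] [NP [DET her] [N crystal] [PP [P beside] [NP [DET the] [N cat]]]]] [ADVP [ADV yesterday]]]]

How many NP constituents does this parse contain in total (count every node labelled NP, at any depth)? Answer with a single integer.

7

Scanning left to right, an opening `[NP` appears at word positions 1, 1, 5, 10, 15, 18, 21 — 7 in total.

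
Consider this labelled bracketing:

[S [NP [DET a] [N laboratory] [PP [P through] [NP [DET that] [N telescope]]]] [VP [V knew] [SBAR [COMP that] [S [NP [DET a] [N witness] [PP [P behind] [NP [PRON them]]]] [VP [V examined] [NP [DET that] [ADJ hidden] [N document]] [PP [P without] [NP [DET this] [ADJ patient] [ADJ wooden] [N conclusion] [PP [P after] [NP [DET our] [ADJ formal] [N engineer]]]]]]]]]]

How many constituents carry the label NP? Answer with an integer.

7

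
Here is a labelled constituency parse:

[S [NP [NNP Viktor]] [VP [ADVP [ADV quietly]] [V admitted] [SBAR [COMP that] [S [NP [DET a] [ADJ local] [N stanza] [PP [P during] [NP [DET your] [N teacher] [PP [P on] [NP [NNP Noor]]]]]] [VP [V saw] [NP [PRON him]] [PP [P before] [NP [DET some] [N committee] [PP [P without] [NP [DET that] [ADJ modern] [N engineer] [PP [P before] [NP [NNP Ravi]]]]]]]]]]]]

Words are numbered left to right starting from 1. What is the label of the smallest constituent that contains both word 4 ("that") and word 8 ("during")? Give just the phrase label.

The smallest bracket enclosing both words is [SBAR that a local stanza during your teacher on Noor saw him before some committee without that modern engineer before Ravi], so the label is SBAR.

SBAR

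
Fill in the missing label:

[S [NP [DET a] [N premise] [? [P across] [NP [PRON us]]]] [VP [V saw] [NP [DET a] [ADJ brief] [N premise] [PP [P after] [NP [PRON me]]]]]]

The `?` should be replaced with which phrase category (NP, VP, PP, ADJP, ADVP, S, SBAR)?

PP

Looking at what the `?` directly dominates — P 'across', NP — this is a prepositional phrase (PP).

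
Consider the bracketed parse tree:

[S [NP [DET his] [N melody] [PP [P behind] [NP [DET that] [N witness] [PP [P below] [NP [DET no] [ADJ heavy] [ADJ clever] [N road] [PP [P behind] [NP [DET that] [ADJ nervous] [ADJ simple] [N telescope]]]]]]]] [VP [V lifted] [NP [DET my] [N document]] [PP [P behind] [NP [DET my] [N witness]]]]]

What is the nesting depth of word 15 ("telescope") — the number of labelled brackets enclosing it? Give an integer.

The word sits inside N, which is inside NP, inside PP, inside NP, inside PP, inside NP, inside PP, inside NP, inside S — 9 brackets in all.

9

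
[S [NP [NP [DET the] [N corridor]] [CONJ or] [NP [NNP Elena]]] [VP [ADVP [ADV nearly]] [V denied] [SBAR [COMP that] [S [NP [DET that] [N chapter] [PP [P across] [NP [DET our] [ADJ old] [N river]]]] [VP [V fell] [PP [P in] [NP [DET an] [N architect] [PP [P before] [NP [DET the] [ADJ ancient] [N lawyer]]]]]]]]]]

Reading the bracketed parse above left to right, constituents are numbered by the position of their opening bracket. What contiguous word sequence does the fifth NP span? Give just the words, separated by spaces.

The NP opening brackets appear, in order, over: "the corridor or Elena"; "the corridor"; "Elena"; "that chapter across our old river"; "our old river"; "an architect before the ancient lawyer"; "the ancient lawyer". The fifth one spans "our old river".

our old river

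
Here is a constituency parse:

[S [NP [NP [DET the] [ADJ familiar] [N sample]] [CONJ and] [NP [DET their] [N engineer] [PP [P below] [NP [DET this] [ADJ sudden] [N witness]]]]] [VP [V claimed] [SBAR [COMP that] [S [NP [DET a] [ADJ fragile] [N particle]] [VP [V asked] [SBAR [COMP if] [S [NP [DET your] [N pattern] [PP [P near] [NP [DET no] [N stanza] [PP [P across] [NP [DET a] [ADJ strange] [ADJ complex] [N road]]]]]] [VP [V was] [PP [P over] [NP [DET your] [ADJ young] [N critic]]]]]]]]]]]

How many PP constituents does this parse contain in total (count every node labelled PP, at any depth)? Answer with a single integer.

4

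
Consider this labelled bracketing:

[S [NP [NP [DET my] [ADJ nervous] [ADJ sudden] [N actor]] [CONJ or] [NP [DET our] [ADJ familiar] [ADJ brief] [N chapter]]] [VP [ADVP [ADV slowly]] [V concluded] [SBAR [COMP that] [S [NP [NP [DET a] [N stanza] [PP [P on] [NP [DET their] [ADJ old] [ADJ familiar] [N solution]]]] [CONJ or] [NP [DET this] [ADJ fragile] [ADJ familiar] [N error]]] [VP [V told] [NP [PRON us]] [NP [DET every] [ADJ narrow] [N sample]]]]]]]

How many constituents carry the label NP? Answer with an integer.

9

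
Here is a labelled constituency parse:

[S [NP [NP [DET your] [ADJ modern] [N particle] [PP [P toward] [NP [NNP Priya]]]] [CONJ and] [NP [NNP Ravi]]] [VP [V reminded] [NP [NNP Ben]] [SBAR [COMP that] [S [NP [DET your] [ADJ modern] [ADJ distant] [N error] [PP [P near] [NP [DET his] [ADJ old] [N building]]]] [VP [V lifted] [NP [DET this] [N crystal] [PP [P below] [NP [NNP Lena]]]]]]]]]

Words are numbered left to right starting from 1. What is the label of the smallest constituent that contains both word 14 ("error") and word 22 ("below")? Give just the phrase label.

S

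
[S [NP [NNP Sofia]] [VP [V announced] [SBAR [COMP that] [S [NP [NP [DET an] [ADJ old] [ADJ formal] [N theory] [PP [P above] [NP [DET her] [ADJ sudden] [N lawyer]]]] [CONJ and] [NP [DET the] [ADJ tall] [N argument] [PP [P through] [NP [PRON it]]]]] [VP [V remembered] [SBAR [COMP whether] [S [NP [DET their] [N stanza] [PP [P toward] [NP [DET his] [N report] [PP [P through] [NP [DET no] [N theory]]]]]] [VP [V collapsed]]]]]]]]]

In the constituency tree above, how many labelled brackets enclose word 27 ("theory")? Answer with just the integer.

13

Counting open brackets not yet closed at "theory": [S [VP [SBAR [S [VP [SBAR [S [NP [PP [NP [PP [NP [N = 13.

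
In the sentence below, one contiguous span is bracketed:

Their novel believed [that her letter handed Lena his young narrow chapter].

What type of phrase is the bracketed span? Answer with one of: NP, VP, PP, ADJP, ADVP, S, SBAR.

The bracketed span "that her letter handed Lena his young narrow chapter" is headed by "that", making it a subordinate clause (SBAR).

SBAR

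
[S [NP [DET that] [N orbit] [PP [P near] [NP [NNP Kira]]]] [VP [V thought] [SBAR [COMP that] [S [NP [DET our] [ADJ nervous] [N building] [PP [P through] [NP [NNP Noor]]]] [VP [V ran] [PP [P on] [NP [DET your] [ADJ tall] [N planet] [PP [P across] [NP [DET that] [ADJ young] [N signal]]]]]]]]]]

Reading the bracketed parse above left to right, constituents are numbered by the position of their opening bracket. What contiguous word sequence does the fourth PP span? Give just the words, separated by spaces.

across that young signal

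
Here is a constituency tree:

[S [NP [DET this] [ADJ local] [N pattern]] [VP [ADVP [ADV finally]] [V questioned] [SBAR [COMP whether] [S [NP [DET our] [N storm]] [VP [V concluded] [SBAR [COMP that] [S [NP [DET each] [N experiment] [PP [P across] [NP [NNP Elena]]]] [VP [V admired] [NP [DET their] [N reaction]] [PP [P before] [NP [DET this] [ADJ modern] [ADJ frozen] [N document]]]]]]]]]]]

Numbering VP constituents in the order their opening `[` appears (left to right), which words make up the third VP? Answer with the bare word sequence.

admired their reaction before this modern frozen document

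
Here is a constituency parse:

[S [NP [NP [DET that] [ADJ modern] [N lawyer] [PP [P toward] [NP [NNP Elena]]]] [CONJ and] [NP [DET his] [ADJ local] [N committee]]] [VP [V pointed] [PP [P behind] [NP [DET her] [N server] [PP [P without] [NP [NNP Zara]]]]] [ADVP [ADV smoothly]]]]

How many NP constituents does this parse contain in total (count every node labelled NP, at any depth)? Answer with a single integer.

Scanning left to right, an opening `[NP` appears at word positions 1, 1, 5, 7, 12, 15 — 6 in total.

6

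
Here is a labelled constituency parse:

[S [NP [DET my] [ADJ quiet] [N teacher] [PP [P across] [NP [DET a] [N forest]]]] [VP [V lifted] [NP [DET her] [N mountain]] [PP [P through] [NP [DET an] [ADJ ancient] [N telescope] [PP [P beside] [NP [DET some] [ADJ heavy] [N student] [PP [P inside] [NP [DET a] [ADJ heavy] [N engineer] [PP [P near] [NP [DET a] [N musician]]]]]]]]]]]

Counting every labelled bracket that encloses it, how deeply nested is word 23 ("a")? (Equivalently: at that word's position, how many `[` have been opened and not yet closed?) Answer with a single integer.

11

Counting open brackets not yet closed at "a": [S [VP [PP [NP [PP [NP [PP [NP [PP [NP [DET = 11.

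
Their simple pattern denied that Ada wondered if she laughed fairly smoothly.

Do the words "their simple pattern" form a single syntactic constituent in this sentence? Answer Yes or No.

These words form the whole noun phrase headed by "pattern", so yes — one constituent.

Yes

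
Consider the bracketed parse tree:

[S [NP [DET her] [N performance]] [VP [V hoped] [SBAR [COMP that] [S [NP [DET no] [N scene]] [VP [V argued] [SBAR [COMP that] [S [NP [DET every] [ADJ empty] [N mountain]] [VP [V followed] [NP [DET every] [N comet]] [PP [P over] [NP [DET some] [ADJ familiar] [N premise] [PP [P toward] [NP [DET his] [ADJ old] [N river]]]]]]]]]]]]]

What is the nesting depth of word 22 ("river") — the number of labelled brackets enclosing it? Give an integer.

13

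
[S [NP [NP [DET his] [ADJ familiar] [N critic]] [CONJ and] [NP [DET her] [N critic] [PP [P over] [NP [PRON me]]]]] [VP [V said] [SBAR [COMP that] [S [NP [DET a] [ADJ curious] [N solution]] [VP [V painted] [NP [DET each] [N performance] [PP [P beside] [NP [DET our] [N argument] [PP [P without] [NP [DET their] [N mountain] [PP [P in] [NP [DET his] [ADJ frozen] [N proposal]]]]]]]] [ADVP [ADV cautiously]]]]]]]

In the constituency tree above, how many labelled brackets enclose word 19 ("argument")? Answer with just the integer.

The word sits inside N, which is inside NP, inside PP, inside NP, inside VP, inside S, inside SBAR, inside VP, inside S — 9 brackets in all.

9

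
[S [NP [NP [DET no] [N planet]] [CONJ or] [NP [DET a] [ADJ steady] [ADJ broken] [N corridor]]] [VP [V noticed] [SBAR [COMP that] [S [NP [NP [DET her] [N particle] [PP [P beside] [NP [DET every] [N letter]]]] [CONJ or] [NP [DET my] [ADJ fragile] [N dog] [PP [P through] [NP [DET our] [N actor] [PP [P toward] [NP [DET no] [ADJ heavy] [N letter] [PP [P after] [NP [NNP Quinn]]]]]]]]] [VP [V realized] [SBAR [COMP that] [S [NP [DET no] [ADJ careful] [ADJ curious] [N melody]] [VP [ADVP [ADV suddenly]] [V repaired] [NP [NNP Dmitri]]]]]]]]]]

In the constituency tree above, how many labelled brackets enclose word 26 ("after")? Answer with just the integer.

Counting open brackets not yet closed at "after": [S [VP [SBAR [S [NP [NP [PP [NP [PP [NP [PP [P = 12.

12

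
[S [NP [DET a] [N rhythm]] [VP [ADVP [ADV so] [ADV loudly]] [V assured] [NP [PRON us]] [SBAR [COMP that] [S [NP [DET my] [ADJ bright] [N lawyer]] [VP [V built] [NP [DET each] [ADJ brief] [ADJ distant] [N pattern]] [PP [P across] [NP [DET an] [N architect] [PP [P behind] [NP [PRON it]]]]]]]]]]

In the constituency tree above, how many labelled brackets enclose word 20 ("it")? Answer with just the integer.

10

Path from the root down to the word: S → VP → SBAR → S → VP → PP → NP → PP → NP → PRON. That is 10 enclosing brackets.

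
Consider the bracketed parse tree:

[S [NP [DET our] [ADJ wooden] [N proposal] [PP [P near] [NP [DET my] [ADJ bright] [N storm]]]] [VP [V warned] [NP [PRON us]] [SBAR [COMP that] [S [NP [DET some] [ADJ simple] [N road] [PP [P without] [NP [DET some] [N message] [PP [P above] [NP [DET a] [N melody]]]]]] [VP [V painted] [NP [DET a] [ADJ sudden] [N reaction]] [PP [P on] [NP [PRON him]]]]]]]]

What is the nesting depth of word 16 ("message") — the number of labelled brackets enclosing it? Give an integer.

8

The word sits inside N, which is inside NP, inside PP, inside NP, inside S, inside SBAR, inside VP, inside S — 8 brackets in all.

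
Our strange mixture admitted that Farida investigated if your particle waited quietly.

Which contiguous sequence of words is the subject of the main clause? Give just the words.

our strange mixture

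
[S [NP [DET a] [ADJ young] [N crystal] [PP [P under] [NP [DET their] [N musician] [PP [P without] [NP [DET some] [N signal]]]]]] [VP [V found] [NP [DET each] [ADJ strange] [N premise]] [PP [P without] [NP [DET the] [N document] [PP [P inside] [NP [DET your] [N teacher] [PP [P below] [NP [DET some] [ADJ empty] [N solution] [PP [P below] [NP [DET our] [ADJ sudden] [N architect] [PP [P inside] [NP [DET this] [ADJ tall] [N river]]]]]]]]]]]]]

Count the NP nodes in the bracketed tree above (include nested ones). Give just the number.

9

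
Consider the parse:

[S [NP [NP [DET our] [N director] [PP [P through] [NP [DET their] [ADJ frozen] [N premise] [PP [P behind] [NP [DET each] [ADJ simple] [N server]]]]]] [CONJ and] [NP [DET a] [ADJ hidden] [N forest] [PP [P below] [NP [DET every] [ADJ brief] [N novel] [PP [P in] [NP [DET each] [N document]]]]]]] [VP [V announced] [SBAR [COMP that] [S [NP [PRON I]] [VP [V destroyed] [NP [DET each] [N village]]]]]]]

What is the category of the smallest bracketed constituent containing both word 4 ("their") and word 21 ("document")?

NP

Both words fall inside [NP our director through their frozen premise behind each simple server and a hidden forest below every brief novel in each document] (words 1–21), and no smaller constituent contains them both. Label: NP.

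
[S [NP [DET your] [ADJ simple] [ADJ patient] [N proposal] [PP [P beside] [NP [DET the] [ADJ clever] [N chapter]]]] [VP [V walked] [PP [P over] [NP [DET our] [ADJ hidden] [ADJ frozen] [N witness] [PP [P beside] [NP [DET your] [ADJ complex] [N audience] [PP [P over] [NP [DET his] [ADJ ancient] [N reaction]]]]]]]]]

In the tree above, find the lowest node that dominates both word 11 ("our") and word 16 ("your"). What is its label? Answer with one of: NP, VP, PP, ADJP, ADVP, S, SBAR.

The smallest bracket enclosing both words is [NP our hidden frozen witness beside your complex audience over his ancient reaction], so the label is NP.

NP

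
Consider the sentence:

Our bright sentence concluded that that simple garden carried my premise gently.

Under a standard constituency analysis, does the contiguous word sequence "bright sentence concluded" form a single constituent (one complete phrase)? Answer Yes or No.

The smallest constituent containing the whole sequence is the clause [S our bright sentence concluded that that simple garden carried my premise gently], but the sequence is only part of it — it straddles the boundary between noun phrase "our bright sentence" and verb phrase "concluded that that simple garden carried my premise gently".

No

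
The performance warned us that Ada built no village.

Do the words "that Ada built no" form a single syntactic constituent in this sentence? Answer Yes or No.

The sequence begins inside the complementizer "that" and ends inside the clause "Ada built no village"; it crosses a phrase boundary, so no single node in the tree spans exactly those words.

No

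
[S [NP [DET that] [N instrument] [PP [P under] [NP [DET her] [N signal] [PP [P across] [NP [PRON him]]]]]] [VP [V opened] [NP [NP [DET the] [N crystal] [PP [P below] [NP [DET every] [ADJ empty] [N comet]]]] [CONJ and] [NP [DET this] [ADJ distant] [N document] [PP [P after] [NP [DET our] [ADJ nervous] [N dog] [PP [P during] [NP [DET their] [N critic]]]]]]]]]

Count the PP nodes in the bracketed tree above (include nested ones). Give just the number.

5

Scanning left to right, an opening `[PP` appears at word positions 3, 6, 11, 19, 23 — 5 in total.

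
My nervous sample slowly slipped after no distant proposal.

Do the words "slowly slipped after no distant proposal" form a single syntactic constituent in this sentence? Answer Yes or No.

Yes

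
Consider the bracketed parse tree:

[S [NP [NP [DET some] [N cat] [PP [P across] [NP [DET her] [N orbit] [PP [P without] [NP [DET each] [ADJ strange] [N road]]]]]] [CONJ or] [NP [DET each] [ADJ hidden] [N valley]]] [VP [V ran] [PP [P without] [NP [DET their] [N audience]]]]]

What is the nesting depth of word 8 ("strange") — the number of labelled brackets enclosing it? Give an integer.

8

Path from the root down to the word: S → NP → NP → PP → NP → PP → NP → ADJ. That is 8 enclosing brackets.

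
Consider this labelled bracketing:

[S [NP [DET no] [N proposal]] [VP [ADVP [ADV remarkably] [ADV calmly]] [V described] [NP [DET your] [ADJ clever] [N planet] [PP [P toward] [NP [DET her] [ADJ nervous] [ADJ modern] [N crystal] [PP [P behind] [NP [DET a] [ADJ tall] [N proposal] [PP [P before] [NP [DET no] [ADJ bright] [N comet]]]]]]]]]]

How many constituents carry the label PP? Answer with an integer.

3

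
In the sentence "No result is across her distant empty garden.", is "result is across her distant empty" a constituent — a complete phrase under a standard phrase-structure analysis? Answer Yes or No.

No

The smallest constituent containing the whole sequence is the clause [S no result is across her distant empty garden], but the sequence is only part of it — it straddles the boundary between noun phrase "no result" and verb phrase "is across her distant empty garden".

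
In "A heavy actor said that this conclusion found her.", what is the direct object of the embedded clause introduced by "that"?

her

The verb of the embedded clause introduced by "that" is "found"; its direct object is the NP "her".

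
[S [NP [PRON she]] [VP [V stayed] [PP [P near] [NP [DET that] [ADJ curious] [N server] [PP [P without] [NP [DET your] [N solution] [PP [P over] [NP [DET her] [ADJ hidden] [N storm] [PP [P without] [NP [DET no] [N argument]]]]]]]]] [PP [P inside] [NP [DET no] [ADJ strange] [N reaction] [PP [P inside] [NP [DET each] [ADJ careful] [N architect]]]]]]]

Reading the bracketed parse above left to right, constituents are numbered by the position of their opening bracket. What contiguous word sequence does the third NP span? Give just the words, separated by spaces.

your solution over her hidden storm without no argument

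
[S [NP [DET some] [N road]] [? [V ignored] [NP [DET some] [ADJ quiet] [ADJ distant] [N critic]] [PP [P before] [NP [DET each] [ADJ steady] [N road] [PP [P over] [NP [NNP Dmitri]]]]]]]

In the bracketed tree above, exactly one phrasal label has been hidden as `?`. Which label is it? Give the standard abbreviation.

VP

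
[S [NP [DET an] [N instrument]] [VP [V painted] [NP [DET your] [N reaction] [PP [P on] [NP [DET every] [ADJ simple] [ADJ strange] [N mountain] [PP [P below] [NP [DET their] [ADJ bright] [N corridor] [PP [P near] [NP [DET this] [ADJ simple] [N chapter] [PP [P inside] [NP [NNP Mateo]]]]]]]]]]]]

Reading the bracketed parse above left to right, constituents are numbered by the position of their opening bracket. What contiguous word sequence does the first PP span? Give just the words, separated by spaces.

The PP opening brackets appear, in order, over: "on every simple strange mountain below their bright corridor near this simple chapter inside Mateo"; "below their bright corridor near this simple chapter inside Mateo"; "near this simple chapter inside Mateo"; "inside Mateo". The first one spans "on every simple strange mountain below their bright corridor near this simple chapter inside Mateo".

on every simple strange mountain below their bright corridor near this simple chapter inside Mateo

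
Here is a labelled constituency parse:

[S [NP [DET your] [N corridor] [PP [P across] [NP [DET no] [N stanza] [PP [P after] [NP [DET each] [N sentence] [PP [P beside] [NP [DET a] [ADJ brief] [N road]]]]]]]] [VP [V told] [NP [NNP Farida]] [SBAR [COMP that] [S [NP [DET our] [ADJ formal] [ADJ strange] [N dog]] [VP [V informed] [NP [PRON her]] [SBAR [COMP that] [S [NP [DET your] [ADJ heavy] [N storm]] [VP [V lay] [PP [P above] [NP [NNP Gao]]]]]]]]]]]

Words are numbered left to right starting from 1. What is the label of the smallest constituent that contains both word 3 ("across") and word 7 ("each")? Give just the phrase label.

PP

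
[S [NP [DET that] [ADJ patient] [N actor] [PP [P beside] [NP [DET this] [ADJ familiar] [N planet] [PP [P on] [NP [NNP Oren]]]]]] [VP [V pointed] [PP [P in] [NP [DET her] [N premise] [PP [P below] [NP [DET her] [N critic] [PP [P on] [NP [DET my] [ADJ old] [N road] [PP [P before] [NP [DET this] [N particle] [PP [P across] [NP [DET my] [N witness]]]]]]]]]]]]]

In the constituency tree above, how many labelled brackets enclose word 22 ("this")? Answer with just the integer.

Path from the root down to the word: S → VP → PP → NP → PP → NP → PP → NP → PP → NP → DET. That is 11 enclosing brackets.

11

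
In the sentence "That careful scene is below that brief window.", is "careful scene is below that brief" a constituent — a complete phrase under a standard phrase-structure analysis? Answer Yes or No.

The smallest constituent containing the whole sequence is the clause [S that careful scene is below that brief window], but the sequence is only part of it — it straddles the boundary between noun phrase "that careful scene" and verb phrase "is below that brief window".

No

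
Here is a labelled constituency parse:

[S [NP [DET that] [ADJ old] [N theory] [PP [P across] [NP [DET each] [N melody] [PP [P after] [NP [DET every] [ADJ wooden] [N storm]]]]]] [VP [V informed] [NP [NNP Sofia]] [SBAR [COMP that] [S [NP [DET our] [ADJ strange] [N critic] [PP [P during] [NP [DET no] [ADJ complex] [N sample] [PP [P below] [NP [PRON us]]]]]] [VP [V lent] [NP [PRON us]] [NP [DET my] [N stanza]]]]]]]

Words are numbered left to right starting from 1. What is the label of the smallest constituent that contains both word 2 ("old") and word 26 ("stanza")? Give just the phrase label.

S

Both words fall inside [S that old theory across each melody after every wooden storm informed Sofia that our strange critic during no complex sample below us lent us my stanza] (words 1–26), and no smaller constituent contains them both. Label: S.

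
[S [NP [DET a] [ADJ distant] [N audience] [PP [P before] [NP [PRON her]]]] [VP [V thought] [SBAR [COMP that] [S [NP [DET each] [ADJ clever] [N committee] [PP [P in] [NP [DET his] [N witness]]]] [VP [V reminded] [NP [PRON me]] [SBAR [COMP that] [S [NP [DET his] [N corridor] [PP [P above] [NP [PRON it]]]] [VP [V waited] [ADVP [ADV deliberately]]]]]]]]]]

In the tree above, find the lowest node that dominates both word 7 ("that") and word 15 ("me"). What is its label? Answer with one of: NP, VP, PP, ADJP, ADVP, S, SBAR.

SBAR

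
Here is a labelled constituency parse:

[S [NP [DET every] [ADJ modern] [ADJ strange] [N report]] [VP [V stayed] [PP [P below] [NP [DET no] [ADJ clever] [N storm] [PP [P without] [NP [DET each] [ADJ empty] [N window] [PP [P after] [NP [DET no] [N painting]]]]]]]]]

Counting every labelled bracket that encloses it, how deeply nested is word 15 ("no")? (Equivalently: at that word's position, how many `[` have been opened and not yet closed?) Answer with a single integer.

9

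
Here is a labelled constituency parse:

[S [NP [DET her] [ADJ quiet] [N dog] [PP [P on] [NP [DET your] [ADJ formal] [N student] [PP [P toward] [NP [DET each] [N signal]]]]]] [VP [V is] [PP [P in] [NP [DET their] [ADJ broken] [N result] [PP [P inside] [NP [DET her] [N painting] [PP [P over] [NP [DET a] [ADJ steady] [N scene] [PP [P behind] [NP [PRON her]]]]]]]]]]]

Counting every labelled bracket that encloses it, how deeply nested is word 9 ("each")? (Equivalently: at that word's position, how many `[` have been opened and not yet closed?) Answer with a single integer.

7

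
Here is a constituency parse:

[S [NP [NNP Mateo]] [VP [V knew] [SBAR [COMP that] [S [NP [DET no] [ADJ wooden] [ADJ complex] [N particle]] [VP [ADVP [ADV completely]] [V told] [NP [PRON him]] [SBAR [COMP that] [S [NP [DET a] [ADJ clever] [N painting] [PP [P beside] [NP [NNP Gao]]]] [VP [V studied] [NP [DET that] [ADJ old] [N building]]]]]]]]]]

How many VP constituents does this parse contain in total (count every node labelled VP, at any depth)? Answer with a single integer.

3

Listing each VP by its span: [VP knew that no wooden complex particle completely told him that a clever painting beside Gao studied that old building]; [VP completely told him that a clever painting beside Gao studied that old building]; [VP studied that old building] — that makes 3.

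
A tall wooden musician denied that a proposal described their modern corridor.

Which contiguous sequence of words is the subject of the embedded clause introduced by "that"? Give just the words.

"a proposal" is the NP that combines with the VP headed by "described" to form the embedded clause introduced by "that" — the subject.

a proposal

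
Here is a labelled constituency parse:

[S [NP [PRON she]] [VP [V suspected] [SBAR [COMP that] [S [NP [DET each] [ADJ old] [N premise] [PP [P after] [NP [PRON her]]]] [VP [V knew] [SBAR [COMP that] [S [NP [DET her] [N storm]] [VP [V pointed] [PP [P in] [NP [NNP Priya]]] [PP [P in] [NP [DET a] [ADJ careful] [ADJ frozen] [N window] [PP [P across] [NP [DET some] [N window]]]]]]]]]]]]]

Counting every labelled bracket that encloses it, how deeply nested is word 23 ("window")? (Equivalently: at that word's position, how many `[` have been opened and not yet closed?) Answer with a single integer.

Path from the root down to the word: S → VP → SBAR → S → VP → SBAR → S → VP → PP → NP → PP → NP → N. That is 13 enclosing brackets.

13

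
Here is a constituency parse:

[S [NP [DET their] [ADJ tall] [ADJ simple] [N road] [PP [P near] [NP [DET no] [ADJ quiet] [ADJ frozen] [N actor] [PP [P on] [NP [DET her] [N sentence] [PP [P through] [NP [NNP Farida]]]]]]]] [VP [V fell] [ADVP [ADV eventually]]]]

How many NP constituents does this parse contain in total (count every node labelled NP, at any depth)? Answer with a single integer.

4

Listing each NP by its span: [NP their tall simple road near no quiet frozen actor on her sentence through Farida]; [NP no quiet frozen actor on her sentence through Farida]; [NP her sentence through Farida]; [NP Farida] — that makes 4.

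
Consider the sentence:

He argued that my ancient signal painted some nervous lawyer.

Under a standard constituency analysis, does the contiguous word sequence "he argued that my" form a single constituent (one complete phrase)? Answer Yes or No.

No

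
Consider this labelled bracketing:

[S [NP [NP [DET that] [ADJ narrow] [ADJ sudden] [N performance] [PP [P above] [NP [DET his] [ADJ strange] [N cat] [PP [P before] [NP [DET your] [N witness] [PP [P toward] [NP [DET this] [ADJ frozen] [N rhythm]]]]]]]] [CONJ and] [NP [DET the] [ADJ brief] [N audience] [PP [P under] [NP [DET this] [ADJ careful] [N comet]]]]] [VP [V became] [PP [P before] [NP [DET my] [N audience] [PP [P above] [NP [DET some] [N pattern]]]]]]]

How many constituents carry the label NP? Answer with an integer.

9

Scanning left to right, an opening `[NP` appears at word positions 1, 1, 6, 10, 13, 17, 21, 26, 29 — 9 in total.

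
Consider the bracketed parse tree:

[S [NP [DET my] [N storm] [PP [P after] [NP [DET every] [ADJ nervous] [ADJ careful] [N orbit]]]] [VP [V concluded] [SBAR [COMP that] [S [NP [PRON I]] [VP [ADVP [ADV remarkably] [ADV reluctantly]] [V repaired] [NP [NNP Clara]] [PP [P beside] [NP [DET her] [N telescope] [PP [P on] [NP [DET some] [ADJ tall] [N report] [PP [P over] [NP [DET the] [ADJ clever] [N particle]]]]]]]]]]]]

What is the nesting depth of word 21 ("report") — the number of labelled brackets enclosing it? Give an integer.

10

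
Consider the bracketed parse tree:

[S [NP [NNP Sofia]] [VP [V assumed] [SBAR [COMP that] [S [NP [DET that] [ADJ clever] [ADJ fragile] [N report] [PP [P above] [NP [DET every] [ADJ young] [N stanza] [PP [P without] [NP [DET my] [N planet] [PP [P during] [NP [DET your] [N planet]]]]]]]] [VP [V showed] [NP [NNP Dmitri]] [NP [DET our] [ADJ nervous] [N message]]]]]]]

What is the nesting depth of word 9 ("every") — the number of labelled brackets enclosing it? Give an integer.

Counting open brackets not yet closed at "every": [S [VP [SBAR [S [NP [PP [NP [DET = 8.

8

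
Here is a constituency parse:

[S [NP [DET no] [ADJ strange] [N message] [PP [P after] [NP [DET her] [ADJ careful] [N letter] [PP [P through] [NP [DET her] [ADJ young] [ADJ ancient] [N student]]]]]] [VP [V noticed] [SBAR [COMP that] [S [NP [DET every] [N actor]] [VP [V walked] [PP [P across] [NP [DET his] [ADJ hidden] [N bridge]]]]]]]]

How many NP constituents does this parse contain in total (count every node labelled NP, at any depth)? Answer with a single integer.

5

The NP constituents are: [NP no strange message after her careful letter through her young ancient student]; [NP her careful letter through her young ancient student]; [NP her young ancient student]; [NP every actor]; [NP his hidden bridge]. Total: 5.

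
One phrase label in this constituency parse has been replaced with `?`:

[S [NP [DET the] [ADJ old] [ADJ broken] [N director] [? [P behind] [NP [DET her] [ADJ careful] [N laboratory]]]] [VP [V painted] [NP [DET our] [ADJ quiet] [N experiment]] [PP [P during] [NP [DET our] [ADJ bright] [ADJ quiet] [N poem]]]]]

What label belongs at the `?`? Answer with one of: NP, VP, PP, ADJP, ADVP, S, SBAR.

The `?` node immediately contains: P 'behind', NP. That is the internal structure of a prepositional phrase, so the label is PP.

PP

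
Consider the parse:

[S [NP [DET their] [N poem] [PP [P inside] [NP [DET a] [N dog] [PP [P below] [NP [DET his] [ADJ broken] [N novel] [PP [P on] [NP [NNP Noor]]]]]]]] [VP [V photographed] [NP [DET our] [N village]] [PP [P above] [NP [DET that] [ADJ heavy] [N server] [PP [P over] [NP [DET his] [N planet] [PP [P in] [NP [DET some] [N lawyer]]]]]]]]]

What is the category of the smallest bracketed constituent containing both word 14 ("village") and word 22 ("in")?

VP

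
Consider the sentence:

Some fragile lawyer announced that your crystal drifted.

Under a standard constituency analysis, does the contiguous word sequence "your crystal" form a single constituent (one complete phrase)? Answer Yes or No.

Yes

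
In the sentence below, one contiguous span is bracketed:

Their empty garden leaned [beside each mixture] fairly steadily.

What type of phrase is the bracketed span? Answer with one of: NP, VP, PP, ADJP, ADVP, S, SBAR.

PP

The bracketed span "beside each mixture" is headed by "beside", making it a prepositional phrase (PP).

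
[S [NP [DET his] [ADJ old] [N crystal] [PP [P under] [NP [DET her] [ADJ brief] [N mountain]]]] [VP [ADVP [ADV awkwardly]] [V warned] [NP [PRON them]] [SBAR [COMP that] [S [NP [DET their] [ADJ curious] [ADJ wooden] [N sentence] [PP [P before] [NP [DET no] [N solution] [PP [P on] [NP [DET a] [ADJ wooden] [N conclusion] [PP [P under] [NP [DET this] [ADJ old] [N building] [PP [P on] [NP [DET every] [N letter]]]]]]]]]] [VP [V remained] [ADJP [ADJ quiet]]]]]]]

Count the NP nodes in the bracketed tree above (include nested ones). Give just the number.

8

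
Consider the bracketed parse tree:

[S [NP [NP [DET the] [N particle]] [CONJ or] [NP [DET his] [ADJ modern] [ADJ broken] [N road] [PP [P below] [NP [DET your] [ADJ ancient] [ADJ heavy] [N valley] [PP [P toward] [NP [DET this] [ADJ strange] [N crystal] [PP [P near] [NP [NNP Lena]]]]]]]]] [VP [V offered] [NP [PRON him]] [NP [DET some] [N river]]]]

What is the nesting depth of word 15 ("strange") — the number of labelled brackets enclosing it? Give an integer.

8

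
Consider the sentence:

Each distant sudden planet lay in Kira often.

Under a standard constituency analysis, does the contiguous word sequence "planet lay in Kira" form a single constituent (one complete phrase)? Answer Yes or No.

No

The sequence begins inside the noun phrase "each distant sudden planet" and ends inside the verb phrase "lay in Kira often"; it crosses a phrase boundary, so no single node in the tree spans exactly those words.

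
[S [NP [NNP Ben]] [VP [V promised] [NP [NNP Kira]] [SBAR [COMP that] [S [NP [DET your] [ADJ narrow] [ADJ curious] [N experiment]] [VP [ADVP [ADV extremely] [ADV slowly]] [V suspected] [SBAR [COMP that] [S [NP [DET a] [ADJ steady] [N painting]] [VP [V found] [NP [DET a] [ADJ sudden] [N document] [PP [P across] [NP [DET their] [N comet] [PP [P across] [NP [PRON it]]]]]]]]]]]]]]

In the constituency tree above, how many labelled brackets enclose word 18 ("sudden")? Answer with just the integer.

Path from the root down to the word: S → VP → SBAR → S → VP → SBAR → S → VP → NP → ADJ. That is 10 enclosing brackets.

10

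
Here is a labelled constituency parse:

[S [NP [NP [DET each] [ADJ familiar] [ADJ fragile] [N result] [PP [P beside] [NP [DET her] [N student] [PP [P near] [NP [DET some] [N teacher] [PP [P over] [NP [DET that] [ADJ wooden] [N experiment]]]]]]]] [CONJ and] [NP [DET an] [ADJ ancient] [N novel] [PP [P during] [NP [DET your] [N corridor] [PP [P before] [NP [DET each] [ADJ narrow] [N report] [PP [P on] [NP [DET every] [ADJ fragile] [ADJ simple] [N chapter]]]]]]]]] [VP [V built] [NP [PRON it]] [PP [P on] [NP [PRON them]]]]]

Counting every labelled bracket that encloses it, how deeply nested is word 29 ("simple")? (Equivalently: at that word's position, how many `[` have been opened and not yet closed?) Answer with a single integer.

The word sits inside ADJ, which is inside NP, inside PP, inside NP, inside PP, inside NP, inside PP, inside NP, inside NP, inside S — 10 brackets in all.

10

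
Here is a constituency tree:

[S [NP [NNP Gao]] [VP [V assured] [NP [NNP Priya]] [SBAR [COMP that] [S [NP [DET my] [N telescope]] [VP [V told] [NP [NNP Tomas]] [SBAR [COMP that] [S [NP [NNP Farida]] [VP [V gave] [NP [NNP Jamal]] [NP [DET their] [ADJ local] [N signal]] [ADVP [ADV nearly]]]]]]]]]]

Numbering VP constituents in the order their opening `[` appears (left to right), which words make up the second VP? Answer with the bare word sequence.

told Tomas that Farida gave Jamal their local signal nearly

Opening `[VP` markers occur at word positions 2, 7, 11; the second of these opens the constituent [VP told Tomas that Farida gave Jamal their local signal nearly].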